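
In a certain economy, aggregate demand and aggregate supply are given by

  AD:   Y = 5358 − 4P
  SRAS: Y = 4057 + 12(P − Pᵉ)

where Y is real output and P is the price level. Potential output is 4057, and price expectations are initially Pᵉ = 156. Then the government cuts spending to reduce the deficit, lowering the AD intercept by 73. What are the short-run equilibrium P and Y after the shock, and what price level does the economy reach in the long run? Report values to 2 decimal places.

AD shifts left: new AD is Y = 5285 − 4P. With Pᵉ = 156, SRAS is Y = 2185 + 12P.
Short run: 5285 − 4P = 2185 + 12P gives 3100 = 16P, so P = 193.75 and Y = 5285 − 4P = 4510.00.
Y = 4510.00 is above potential 4057; expectations adjust and SRAS shifts left until Y = 4057.
Long run: on the new AD curve, 4057 = 5285 − 4P gives P = 307.00.

Short run: P = 193.75, Y = 4510.00. Long run: P = 307.00.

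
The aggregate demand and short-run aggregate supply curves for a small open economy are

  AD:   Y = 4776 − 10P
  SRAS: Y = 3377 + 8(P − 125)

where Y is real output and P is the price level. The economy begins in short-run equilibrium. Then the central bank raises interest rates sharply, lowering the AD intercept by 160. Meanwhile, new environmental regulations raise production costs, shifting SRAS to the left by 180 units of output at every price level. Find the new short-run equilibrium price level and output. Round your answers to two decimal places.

After both shocks: AD is Y = 4616 − 10P and SRAS is Y = 2197 + 8P.
Setting them equal: 2419 = 18P, so P = 134.39.
Substituting into AD, Y = 3272.11.

P = 134.39, Y = 3272.11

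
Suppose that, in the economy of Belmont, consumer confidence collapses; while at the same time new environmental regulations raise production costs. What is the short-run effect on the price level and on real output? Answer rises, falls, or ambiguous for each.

Price level: ambiguous; output: falls

The first event is a negative demand shock: AD shifts left, which by itself pushes P down and Y down.
The second is an adverse supply shock: SRAS shifts left, which by itself pushes P up and Y down.
The two shocks push P in opposite directions, so the effect on P is ambiguous. Both shocks push Y down, so Y falls.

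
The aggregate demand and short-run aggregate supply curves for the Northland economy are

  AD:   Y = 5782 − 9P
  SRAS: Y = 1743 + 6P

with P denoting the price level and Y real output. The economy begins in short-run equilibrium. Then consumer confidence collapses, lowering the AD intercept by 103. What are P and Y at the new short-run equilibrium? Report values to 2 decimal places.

This is a negative demand shock: AD shifts left.
New AD: Y = 5679 − 9P.
Set AD = SRAS: 5679 − 9P = 1743 + 6P, so 3936 = 15P and P = 262.40.
Substituting into AD, Y = 3317.40.

P = 262.40, Y = 3317.40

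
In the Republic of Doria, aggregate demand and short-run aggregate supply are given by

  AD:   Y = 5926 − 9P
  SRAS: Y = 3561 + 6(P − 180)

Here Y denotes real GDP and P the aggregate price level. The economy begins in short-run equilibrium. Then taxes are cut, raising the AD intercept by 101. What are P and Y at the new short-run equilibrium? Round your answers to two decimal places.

P = 236.40, Y = 3899.40

This is a positive demand shock: AD shifts right.
New AD: Y = 6027 − 9P.
SRAS can be written Y = 2481 + 6P.
Set AD = SRAS: 6027 − 9P = 2481 + 6P, so 3546 = 15P and P = 236.40.
Substituting into AD, Y = 3899.40.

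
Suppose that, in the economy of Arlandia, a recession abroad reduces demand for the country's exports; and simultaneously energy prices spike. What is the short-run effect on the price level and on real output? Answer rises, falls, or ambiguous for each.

The first event is a negative demand shock: AD shifts left, which by itself pushes P down and Y down.
The second is an adverse supply shock: SRAS shifts left, which by itself pushes P up and Y down.
The two shocks push P in opposite directions, so the effect on P is ambiguous. Both shocks push Y down, so Y falls.

Price level: ambiguous; output: falls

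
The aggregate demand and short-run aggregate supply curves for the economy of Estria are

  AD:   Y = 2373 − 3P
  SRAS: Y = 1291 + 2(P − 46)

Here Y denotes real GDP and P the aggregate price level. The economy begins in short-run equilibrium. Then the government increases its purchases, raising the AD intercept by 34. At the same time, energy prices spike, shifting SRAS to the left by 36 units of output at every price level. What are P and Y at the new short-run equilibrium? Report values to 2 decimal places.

P = 248.80, Y = 1660.60

After both shocks: AD is Y = 2407 − 3P and SRAS is Y = 1163 + 2P.
Setting them equal: 1244 = 5P, so P = 248.80.
Substituting into AD, Y = 1660.60.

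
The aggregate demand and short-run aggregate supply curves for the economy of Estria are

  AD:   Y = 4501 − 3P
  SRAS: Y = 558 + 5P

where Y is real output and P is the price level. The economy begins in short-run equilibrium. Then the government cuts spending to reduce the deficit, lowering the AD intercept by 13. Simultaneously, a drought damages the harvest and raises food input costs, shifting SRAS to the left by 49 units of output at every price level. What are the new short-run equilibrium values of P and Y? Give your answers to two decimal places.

P = 497.38, Y = 2995.88

After both shocks: AD is Y = 4488 − 3P and SRAS is Y = 509 + 5P.
Setting them equal: 3979 = 8P, so P = 497.38.
Substituting into AD, Y = 2995.88.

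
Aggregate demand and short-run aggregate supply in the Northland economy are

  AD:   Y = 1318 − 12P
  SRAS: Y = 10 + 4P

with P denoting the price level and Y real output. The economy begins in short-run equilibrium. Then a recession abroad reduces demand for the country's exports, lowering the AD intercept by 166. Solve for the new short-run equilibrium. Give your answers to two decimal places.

P = 71.38, Y = 295.50

This is a negative demand shock: AD shifts left.
New AD: Y = 1152 − 12P.
Set AD = SRAS: 1152 − 12P = 10 + 4P, so 1142 = 16P and P = 71.38.
Substituting into AD, Y = 295.50.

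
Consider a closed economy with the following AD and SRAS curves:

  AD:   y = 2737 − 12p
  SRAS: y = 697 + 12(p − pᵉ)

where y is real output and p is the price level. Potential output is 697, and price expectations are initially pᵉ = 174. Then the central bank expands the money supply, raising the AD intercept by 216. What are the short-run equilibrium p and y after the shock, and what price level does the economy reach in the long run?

AD shifts right: new AD is y = 2953 − 12p. With pᵉ = 174, SRAS is y = 12p − 1391.
Short run: 2953 − 12p = 12p − 1391 gives 4344 = 24p, so p = 181 and y = 2953 − 12·181 = 781.
y = 781 is above potential 697; expectations adjust and SRAS shifts left until y = 697.
Long run: on the new AD curve, 697 = 2953 − 12p gives p = 188.

Short run: p = 181, y = 781. Long run: p = 188.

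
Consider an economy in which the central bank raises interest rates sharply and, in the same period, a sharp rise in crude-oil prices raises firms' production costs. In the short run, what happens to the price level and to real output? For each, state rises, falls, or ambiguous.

Price level: ambiguous; output: falls

The first event is a negative demand shock: AD shifts left, which by itself pushes P down and Y down.
The second is an adverse supply shock: SRAS shifts left, which by itself pushes P up and Y down.
The two shocks push P in opposite directions, so the effect on P is ambiguous. Both shocks push Y down, so Y falls.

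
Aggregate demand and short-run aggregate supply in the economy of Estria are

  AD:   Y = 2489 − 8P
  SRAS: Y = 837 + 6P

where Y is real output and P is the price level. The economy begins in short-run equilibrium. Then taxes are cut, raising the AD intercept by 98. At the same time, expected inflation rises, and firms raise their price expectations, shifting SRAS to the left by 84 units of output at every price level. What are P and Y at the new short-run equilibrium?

After both shocks: AD is Y = 2587 − 8P and SRAS is Y = 753 + 6P.
Setting them equal: 1834 = 14P, so P = 131.
Y = 2587 − 8·131 = 1539.

P = 131, Y = 1539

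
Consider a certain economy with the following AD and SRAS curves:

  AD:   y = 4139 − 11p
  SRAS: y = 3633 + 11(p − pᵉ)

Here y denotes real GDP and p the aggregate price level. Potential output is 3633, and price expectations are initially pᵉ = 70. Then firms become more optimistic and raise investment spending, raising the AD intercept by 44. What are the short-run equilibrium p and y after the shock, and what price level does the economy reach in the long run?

Short run: p = 60, y = 3523. Long run: p = 50.

AD shifts right: new AD is y = 4183 − 11p. With pᵉ = 70, SRAS is y = 2863 + 11p.
Short run: 4183 − 11p = 2863 + 11p gives 1320 = 22p, so p = 60 and y = 4183 − 11·60 = 3523.
y = 3523 is below potential 3633; expectations adjust and SRAS shifts right until y = 3633.
Long run: on the new AD curve, 3633 = 4183 − 11p gives p = 50.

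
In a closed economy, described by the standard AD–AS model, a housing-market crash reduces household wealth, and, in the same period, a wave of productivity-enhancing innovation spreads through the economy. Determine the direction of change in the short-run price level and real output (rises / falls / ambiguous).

The first event is a negative demand shock: AD shifts left, which by itself pushes P down and Y down.
The second is a favourable supply shock: SRAS shifts right, which by itself pushes P down and Y up.
Both shocks push P down, so P falls. The two shocks push Y in opposite directions, so the effect on Y is ambiguous.

Price level: falls; output: ambiguous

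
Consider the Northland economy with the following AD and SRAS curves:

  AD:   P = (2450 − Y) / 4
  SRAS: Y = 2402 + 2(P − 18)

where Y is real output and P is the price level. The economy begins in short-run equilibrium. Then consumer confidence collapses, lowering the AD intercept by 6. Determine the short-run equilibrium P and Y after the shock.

P = 13, Y = 2392

This is a negative demand shock: AD shifts left.
New AD: Y = 2444 − 4P.
SRAS can be written Y = 2366 + 2P.
Set AD = SRAS: 2444 − 4P = 2366 + 2P, so 78 = 6P and P = 13.
Y = 2444 − 4·13 = 2392.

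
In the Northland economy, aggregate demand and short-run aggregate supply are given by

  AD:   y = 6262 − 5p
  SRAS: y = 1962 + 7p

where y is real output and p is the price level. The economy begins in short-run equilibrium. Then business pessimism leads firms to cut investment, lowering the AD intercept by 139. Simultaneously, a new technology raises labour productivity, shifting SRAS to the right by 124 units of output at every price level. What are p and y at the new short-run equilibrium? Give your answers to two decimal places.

p = 336.42, y = 4440.92

After both shocks: AD is y = 6123 − 5p and SRAS is y = 2086 + 7p.
Setting them equal: 4037 = 12p, so p = 336.42.
Substituting into AD, y = 4440.92.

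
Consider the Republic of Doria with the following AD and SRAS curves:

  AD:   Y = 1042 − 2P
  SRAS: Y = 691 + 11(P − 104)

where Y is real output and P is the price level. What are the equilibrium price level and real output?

P = 115, Y = 812

Write SRAS as Y = 691 + 11P − 1144 = 11P − 453.
Set AD = SRAS: 1042 − 2P = 11P − 453, so 1495 = 13P and P = 115.
Then Y = 1042 − 2·115 = 812.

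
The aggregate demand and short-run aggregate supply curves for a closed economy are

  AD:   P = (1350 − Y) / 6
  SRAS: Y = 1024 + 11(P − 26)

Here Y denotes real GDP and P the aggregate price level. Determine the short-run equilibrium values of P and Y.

P = 36, Y = 1134

Write SRAS as Y = 1024 + 11P − 286 = 738 + 11P.
Rearrange AD to Y = 1350 − 6P.
Set AD = SRAS: 1350 − 6P = 738 + 11P, so 612 = 17P and P = 36.
Then Y = 1350 − 6·36 = 1134.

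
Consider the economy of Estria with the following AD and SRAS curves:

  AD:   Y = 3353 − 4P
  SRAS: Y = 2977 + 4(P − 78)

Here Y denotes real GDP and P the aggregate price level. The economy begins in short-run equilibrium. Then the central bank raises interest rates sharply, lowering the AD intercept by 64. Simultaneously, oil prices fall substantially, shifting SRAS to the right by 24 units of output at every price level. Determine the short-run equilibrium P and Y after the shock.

P = 75, Y = 2989

After both shocks: AD is Y = 3289 − 4P and SRAS is Y = 2689 + 4P.
Setting them equal: 600 = 8P, so P = 75.
Y = 3289 − 4·75 = 2989.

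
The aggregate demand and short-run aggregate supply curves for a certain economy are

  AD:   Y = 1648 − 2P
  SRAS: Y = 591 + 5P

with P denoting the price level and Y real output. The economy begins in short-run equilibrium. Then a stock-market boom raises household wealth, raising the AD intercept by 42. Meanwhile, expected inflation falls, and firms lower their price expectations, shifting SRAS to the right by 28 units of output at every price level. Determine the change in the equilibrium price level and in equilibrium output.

ΔP = +2, ΔY = +38

After both shocks: AD is Y = 1690 − 2P and SRAS is Y = 619 + 5P.
Setting them equal: 1071 = 7P, so P = 153.
Y = 1690 − 2·153 = 1384.
Initially P = 151, Y = 1346, so ΔP = +2 and ΔY = +38.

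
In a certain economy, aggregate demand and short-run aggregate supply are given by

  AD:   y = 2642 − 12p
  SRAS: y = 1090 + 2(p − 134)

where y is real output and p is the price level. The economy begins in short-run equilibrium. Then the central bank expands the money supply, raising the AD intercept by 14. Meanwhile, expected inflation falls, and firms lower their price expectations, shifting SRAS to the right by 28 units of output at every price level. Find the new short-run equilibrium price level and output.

p = 129, y = 1108

After both shocks: AD is y = 2656 − 12p and SRAS is y = 850 + 2p.
Setting them equal: 1806 = 14p, so p = 129.
y = 2656 − 12·129 = 1108.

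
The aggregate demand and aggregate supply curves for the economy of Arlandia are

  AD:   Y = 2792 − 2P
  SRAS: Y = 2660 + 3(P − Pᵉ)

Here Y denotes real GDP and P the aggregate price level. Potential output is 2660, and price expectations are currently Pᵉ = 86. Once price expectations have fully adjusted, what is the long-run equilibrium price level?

Long-run P = 66

Short run: with Pᵉ = 86, SRAS is Y = 2402 + 3P. Setting AD = SRAS gives 390 = 5P, so P = 78 and Y = 2792 − 2·78 = 2636.
Output 2636 is below potential 2660, so over time expected prices fall and SRAS shifts right until Y returns to 2660.
Long run: Y = 2660 on the AD curve gives 2660 = 2792 − 2P, so P = 66.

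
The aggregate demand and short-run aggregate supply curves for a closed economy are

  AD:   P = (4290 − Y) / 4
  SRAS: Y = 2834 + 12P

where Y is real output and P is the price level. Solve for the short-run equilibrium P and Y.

P = 91, Y = 3926

Rearrange AD to Y = 4290 − 4P.
Set AD = SRAS: 4290 − 4P = 2834 + 12P, so 1456 = 16P and P = 91.
Then Y = 4290 − 4·91 = 3926.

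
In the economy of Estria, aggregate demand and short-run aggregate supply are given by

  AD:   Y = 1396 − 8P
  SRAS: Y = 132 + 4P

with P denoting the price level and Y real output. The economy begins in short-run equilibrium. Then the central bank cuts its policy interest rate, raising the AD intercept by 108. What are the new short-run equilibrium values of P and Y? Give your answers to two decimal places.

This is a positive demand shock: AD shifts right.
New AD: Y = 1504 − 8P.
Set AD = SRAS: 1504 − 8P = 132 + 4P, so 1372 = 12P and P = 114.33.
Substituting into AD, Y = 589.33.

P = 114.33, Y = 589.33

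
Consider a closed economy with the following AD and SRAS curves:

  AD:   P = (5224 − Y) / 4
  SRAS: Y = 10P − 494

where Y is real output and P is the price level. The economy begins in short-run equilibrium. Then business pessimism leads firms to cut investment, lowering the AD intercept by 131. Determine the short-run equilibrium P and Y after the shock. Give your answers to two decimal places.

This is a negative demand shock: AD shifts left.
New AD: Y = 5093 − 4P.
Set AD = SRAS: 5093 − 4P = 10P − 494, so 5587 = 14P and P = 399.07.
Substituting into AD, Y = 3496.71.

P = 399.07, Y = 3496.71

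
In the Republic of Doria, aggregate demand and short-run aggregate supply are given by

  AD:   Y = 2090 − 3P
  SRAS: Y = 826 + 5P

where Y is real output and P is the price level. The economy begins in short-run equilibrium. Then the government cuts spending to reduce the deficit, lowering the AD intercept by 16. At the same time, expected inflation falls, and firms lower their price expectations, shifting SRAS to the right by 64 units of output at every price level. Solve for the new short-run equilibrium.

P = 148, Y = 1630

After both shocks: AD is Y = 2074 − 3P and SRAS is Y = 890 + 5P.
Setting them equal: 1184 = 8P, so P = 148.
Y = 2074 − 3·148 = 1630.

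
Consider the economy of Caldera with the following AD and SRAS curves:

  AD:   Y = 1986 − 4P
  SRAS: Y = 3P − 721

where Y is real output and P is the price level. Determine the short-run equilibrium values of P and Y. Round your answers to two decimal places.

P = 386.71, Y = 439.14

Set AD = SRAS: 1986 − 4P = 3P − 721, so 2707 = 7P and P = 386.71.
Substituting into AD, Y = 1986 − 4P = 439.14.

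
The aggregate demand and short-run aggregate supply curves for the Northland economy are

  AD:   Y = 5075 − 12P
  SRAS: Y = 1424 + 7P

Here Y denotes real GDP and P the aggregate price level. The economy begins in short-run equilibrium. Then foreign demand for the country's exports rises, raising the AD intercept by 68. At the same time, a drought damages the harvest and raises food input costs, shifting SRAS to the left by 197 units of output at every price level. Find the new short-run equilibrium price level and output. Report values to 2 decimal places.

After both shocks: AD is Y = 5143 − 12P and SRAS is Y = 1227 + 7P.
Setting them equal: 3916 = 19P, so P = 206.11.
Substituting into AD, Y = 2669.74.

P = 206.11, Y = 2669.74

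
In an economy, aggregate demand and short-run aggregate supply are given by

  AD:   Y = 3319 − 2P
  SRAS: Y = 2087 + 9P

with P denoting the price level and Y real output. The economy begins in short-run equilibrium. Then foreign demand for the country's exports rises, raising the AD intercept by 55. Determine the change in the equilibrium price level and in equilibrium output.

This is a positive demand shock: AD shifts right.
New AD: Y = 3374 − 2P.
Set AD = SRAS: 3374 − 2P = 2087 + 9P, so 1287 = 11P and P = 117.
Y = 3374 − 2·117 = 3140.
Initially P = 112, Y = 3095, so ΔP = +5 and ΔY = +45.

ΔP = +5, ΔY = +45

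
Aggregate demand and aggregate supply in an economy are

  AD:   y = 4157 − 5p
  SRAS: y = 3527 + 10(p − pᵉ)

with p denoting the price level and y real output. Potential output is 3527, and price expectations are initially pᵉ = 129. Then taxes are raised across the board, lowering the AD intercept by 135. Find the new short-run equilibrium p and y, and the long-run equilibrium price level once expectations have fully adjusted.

Short run: p = 119, y = 3427. Long run: p = 99.

AD shifts left: new AD is y = 4022 − 5p. With pᵉ = 129, SRAS is y = 2237 + 10p.
Short run: 4022 − 5p = 2237 + 10p gives 1785 = 15p, so p = 119 and y = 4022 − 5·119 = 3427.
y = 3427 is below potential 3527; expectations adjust and SRAS shifts right until y = 3527.
Long run: on the new AD curve, 3527 = 4022 − 5p gives p = 99.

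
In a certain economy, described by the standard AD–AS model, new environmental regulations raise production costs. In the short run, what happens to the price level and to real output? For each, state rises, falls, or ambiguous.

Price level: rises; output: falls

This is an adverse supply shock: SRAS shifts left.
Moving along the downward-sloping AD curve, P rises and Y falls.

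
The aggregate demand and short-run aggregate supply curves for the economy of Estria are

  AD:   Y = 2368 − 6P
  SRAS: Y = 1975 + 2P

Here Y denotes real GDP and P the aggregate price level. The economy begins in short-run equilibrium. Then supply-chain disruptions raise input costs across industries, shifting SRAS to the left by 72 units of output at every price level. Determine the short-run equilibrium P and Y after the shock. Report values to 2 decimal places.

This is a negative supply shock: SRAS shifts left.
New SRAS: Y = 1903 + 2P.
Set AD = SRAS: 2368 − 6P = 1903 + 2P, so 465 = 8P and P = 58.13.
Substituting into AD, Y = 2019.25.

P = 58.13, Y = 2019.25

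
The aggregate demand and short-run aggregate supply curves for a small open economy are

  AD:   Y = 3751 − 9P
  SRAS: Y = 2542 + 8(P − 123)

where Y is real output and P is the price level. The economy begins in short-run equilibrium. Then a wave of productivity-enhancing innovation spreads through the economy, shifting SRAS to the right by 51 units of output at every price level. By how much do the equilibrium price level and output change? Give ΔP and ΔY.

ΔP = -3, ΔY = +27

This is a positive supply shock: SRAS shifts right.
New SRAS: Y = 1609 + 8P.
Set AD = SRAS: 3751 − 9P = 1609 + 8P, so 2142 = 17P and P = 126.
Y = 3751 − 9·126 = 2617.
Initially P = 129, Y = 2590, so ΔP = -3 and ΔY = +27.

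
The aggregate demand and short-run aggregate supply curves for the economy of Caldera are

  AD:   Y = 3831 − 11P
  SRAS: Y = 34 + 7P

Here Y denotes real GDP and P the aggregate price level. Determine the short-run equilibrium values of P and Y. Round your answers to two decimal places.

Set AD = SRAS: 3831 − 11P = 34 + 7P, so 3797 = 18P and P = 210.94.
Substituting into AD, Y = 3831 − 11P = 1510.61.

P = 210.94, Y = 1510.61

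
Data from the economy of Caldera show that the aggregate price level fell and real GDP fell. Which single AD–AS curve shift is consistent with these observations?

AD shifted left

P fell and Y fell. An AD shift moves P and Y in the same direction; an SRAS shift moves them in opposite directions.
Here P and Y moved in the same direction, so the AD curve shifted.
Since Y fell, AD shifted left.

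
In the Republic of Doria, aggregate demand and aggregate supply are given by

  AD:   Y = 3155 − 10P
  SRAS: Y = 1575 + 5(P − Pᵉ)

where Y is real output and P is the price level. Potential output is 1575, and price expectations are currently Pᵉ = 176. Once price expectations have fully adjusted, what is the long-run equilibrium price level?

Short run: with Pᵉ = 176, SRAS is Y = 695 + 5P. Setting AD = SRAS gives 2460 = 15P, so P = 164 and Y = 3155 − 10·164 = 1515.
Output 1515 is below potential 1575, so over time expected prices fall and SRAS shifts right until Y returns to 1575.
Long run: Y = 1575 on the AD curve gives 1575 = 3155 − 10P, so P = 158.

Long-run P = 158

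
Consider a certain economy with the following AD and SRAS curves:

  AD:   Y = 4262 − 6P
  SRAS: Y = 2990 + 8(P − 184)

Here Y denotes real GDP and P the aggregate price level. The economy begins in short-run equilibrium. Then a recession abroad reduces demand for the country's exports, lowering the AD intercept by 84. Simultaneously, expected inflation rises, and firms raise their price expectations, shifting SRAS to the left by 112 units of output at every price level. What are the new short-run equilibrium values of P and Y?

P = 198, Y = 2990

After both shocks: AD is Y = 4178 − 6P and SRAS is Y = 1406 + 8P.
Setting them equal: 2772 = 14P, so P = 198.
Y = 4178 − 6·198 = 2990.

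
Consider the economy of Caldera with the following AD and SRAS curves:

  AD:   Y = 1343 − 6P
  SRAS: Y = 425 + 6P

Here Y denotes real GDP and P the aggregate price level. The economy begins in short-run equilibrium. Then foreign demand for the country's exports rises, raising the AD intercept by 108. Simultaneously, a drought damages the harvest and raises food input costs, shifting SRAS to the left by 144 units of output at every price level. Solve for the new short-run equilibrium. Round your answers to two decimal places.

P = 97.50, Y = 866.00

After both shocks: AD is Y = 1451 − 6P and SRAS is Y = 281 + 6P.
Setting them equal: 1170 = 12P, so P = 97.50.
Substituting into AD, Y = 866.00.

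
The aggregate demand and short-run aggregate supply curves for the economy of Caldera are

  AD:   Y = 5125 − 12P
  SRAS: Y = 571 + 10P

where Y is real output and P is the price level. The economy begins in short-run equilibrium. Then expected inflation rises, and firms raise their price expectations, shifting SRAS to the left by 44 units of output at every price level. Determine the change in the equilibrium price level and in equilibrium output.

ΔP = +2, ΔY = -24

This is a negative supply shock: SRAS shifts left.
New SRAS: Y = 527 + 10P.
Set AD = SRAS: 5125 − 12P = 527 + 10P, so 4598 = 22P and P = 209.
Y = 5125 − 12·209 = 2617.
Initially P = 207, Y = 2641, so ΔP = +2 and ΔY = -24.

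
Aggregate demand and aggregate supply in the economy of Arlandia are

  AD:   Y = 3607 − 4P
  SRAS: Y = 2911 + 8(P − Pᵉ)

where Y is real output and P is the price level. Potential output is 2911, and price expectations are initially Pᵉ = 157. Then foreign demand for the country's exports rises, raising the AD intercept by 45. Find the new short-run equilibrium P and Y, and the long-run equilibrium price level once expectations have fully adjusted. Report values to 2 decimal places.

AD shifts right: new AD is Y = 3652 − 4P. With Pᵉ = 157, SRAS is Y = 1655 + 8P.
Short run: 3652 − 4P = 1655 + 8P gives 1997 = 12P, so P = 166.42 and Y = 3652 − 4P = 2986.33.
Y = 2986.33 is above potential 2911; expectations adjust and SRAS shifts left until Y = 2911.
Long run: on the new AD curve, 2911 = 3652 − 4P gives P = 185.25.

Short run: P = 166.42, Y = 2986.33. Long run: P = 185.25.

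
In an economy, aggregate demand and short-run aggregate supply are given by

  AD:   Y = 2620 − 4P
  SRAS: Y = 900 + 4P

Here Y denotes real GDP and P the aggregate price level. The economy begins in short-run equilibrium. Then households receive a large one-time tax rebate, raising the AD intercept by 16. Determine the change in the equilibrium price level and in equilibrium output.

ΔP = +2, ΔY = +8

This is a positive demand shock: AD shifts right.
New AD: Y = 2636 − 4P.
Set AD = SRAS: 2636 − 4P = 900 + 4P, so 1736 = 8P and P = 217.
Y = 2636 − 4·217 = 1768.
Initially P = 215, Y = 1760, so ΔP = +2 and ΔY = +8.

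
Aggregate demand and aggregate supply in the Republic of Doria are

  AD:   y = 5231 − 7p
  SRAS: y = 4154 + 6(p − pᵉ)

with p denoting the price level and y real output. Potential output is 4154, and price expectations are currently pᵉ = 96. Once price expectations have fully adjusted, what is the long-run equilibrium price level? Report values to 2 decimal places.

Long-run p = 153.86

Short run: with pᵉ = 96, SRAS is y = 3578 + 6p. Setting AD = SRAS gives 1653 = 13p, so p = 127.15 and y = 5231 − 7p = 4340.92.
Output 4340.92 is above potential 4154, so over time expected prices rise and SRAS shifts left until y returns to 4154.
Long run: y = 4154 on the AD curve gives 4154 = 5231 − 7p, so p = 153.86.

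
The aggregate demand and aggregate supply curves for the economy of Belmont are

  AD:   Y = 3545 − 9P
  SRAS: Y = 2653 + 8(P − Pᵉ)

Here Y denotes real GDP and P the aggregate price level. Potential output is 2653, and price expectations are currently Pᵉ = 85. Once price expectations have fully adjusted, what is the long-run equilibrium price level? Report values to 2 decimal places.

Short run: with Pᵉ = 85, SRAS is Y = 1973 + 8P. Setting AD = SRAS gives 1572 = 17P, so P = 92.47 and Y = 3545 − 9P = 2712.76.
Output 2712.76 is above potential 2653, so over time expected prices rise and SRAS shifts left until Y returns to 2653.
Long run: Y = 2653 on the AD curve gives 2653 = 3545 − 9P, so P = 99.11.

Long-run P = 99.11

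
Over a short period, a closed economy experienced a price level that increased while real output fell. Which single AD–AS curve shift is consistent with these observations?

P rose and Y fell. An AD shift moves P and Y in the same direction; an SRAS shift moves them in opposite directions.
Here P and Y moved in opposite directions, so the SRAS curve shifted.
Since Y fell, SRAS shifted left.

SRAS shifted left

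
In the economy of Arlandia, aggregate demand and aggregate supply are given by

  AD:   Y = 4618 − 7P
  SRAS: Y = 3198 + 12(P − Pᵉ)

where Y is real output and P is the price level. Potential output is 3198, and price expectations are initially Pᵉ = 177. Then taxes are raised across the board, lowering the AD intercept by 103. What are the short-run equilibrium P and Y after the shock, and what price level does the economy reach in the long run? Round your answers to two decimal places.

Short run: P = 181.11, Y = 3247.26. Long run: P = 188.14.

AD shifts left: new AD is Y = 4515 − 7P. With Pᵉ = 177, SRAS is Y = 1074 + 12P.
Short run: 4515 − 7P = 1074 + 12P gives 3441 = 19P, so P = 181.11 and Y = 4515 − 7P = 3247.26.
Y = 3247.26 is above potential 3198; expectations adjust and SRAS shifts left until Y = 3198.
Long run: on the new AD curve, 3198 = 4515 − 7P gives P = 188.14.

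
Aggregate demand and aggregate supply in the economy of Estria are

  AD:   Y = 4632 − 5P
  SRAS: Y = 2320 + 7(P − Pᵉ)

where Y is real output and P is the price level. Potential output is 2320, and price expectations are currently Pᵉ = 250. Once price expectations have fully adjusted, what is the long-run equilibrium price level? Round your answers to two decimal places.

Short run: with Pᵉ = 250, SRAS is Y = 570 + 7P. Setting AD = SRAS gives 4062 = 12P, so P = 338.50 and Y = 4632 − 5P = 2939.50.
Output 2939.50 is above potential 2320, so over time expected prices rise and SRAS shifts left until Y returns to 2320.
Long run: Y = 2320 on the AD curve gives 2320 = 4632 − 5P, so P = 462.40.

Long-run P = 462.40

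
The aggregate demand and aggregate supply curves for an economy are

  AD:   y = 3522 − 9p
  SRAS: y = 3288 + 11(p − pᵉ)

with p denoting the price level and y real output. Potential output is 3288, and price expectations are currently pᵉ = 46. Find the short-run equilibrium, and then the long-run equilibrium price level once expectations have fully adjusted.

Short run: p = 37, y = 3189. Long run: p = 26.

Short run: with pᵉ = 46, SRAS is y = 2782 + 11p. Setting AD = SRAS gives 740 = 20p, so p = 37 and y = 3522 − 9·37 = 3189.
Output 3189 is below potential 3288, so over time expected prices fall and SRAS shifts right until y returns to 3288.
Long run: y = 3288 on the AD curve gives 3288 = 3522 − 9p, so p = 26.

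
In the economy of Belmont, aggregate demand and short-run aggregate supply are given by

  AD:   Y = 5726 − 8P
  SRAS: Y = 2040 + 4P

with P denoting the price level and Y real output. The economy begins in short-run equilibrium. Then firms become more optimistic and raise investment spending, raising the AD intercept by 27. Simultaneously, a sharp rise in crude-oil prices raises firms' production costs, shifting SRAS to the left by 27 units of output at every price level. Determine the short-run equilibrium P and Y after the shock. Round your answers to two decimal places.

P = 311.67, Y = 3259.67

After both shocks: AD is Y = 5753 − 8P and SRAS is Y = 2013 + 4P.
Setting them equal: 3740 = 12P, so P = 311.67.
Substituting into AD, Y = 3259.67.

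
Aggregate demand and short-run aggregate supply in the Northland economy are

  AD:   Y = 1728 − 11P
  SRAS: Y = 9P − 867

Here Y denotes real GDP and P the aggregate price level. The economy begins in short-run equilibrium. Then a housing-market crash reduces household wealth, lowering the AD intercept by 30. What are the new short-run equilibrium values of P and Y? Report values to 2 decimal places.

P = 128.25, Y = 287.25

This is a negative demand shock: AD shifts left.
New AD: Y = 1698 − 11P.
Set AD = SRAS: 1698 − 11P = 9P − 867, so 2565 = 20P and P = 128.25.
Substituting into AD, Y = 287.25.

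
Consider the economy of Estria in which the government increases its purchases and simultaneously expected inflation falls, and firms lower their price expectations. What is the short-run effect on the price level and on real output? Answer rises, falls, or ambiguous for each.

The first event is a positive demand shock: AD shifts right, which by itself pushes P up and Y up.
The second is a favourable supply shock: SRAS shifts right, which by itself pushes P down and Y up.
The two shocks push P in opposite directions, so the effect on P is ambiguous. Both shocks push Y up, so Y rises.

Price level: ambiguous; output: rises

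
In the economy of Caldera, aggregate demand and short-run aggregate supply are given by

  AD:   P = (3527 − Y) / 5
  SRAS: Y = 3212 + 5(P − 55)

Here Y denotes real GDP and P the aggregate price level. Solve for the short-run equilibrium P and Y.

Write SRAS as Y = 3212 + 5P − 275 = 2937 + 5P.
Rearrange AD to Y = 3527 − 5P.
Set AD = SRAS: 3527 − 5P = 2937 + 5P, so 590 = 10P and P = 59.
Then Y = 3527 − 5·59 = 3232.

P = 59, Y = 3232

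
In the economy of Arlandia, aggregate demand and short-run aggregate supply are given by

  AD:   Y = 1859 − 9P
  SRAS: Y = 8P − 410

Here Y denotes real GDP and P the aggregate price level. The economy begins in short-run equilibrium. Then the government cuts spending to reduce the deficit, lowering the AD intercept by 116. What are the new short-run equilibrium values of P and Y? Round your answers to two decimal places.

This is a negative demand shock: AD shifts left.
New AD: Y = 1743 − 9P.
Set AD = SRAS: 1743 − 9P = 8P − 410, so 2153 = 17P and P = 126.65.
Substituting into AD, Y = 603.18.

P = 126.65, Y = 603.18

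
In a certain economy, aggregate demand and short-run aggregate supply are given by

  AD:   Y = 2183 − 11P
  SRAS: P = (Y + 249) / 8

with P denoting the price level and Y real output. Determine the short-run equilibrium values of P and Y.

Rearrange SRAS to Y = 8P − 249.
Set AD = SRAS: 2183 − 11P = 8P − 249, so 2432 = 19P and P = 128.
Then Y = 2183 − 11·128 = 775.

P = 128, Y = 775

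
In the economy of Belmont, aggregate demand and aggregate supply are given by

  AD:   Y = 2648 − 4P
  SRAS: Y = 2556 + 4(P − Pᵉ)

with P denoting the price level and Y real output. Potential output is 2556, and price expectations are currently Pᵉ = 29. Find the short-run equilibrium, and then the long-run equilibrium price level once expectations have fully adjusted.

Short run: P = 26, Y = 2544. Long run: P = 23.

Short run: with Pᵉ = 29, SRAS is Y = 2440 + 4P. Setting AD = SRAS gives 208 = 8P, so P = 26 and Y = 2648 − 4·26 = 2544.
Output 2544 is below potential 2556, so over time expected prices fall and SRAS shifts right until Y returns to 2556.
Long run: Y = 2556 on the AD curve gives 2556 = 2648 − 4P, so P = 23.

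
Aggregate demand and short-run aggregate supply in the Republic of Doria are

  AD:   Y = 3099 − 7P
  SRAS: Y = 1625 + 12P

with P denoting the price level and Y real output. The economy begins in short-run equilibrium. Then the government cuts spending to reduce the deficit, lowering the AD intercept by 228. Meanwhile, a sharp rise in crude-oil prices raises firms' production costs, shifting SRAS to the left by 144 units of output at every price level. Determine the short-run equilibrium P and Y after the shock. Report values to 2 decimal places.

P = 73.16, Y = 2358.89

After both shocks: AD is Y = 2871 − 7P and SRAS is Y = 1481 + 12P.
Setting them equal: 1390 = 19P, so P = 73.16.
Substituting into AD, Y = 2358.89.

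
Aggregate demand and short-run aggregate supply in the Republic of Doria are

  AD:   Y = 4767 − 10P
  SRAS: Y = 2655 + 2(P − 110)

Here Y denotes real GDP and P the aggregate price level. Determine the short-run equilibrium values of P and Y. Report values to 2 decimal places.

Write SRAS as Y = 2655 + 2P − 220 = 2435 + 2P.
Set AD = SRAS: 4767 − 10P = 2435 + 2P, so 2332 = 12P and P = 194.33.
Substituting into AD, Y = 4767 − 10P = 2823.67.

P = 194.33, Y = 2823.67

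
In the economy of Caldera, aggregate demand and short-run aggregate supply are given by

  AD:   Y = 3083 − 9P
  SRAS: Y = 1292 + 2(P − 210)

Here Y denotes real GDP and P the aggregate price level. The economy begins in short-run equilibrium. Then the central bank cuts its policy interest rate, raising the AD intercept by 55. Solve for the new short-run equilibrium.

This is a positive demand shock: AD shifts right.
New AD: Y = 3138 − 9P.
SRAS can be written Y = 872 + 2P.
Set AD = SRAS: 3138 − 9P = 872 + 2P, so 2266 = 11P and P = 206.
Y = 3138 − 9·206 = 1284.

P = 206, Y = 1284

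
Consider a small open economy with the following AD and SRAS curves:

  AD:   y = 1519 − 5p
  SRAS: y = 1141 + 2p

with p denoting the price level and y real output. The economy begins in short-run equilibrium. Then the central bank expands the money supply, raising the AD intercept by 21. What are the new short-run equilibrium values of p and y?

This is a positive demand shock: AD shifts right.
New AD: y = 1540 − 5p.
Set AD = SRAS: 1540 − 5p = 1141 + 2p, so 399 = 7p and p = 57.
y = 1540 − 5·57 = 1255.

p = 57, y = 1255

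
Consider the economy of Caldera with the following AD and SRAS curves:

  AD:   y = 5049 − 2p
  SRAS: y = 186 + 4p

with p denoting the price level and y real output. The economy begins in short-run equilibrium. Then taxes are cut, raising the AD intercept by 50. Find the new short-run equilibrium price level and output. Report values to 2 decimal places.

p = 818.83, y = 3461.33

This is a positive demand shock: AD shifts right.
New AD: y = 5099 − 2p.
Set AD = SRAS: 5099 − 2p = 186 + 4p, so 4913 = 6p and p = 818.83.
Substituting into AD, y = 3461.33.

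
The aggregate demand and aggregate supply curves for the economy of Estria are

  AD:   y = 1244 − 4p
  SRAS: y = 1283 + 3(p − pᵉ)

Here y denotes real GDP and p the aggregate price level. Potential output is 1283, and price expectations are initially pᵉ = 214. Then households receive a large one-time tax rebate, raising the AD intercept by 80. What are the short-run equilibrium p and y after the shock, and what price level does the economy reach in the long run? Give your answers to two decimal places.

AD shifts right: new AD is y = 1324 − 4p. With pᵉ = 214, SRAS is y = 641 + 3p.
Short run: 1324 − 4p = 641 + 3p gives 683 = 7p, so p = 97.57 and y = 1324 − 4p = 933.71.
y = 933.71 is below potential 1283; expectations adjust and SRAS shifts right until y = 1283.
Long run: on the new AD curve, 1283 = 1324 − 4p gives p = 10.25.

Short run: p = 97.57, y = 933.71. Long run: p = 10.25.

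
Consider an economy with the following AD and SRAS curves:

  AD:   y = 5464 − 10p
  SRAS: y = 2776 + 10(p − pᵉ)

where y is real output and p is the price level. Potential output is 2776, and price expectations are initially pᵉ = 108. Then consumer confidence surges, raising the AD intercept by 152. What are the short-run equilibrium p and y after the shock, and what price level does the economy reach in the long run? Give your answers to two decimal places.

Short run: p = 196.00, y = 3656.00. Long run: p = 284.00.

AD shifts right: new AD is y = 5616 − 10p. With pᵉ = 108, SRAS is y = 1696 + 10p.
Short run: 5616 − 10p = 1696 + 10p gives 3920 = 20p, so p = 196.00 and y = 5616 − 10p = 3656.00.
y = 3656.00 is above potential 2776; expectations adjust and SRAS shifts left until y = 2776.
Long run: on the new AD curve, 2776 = 5616 − 10p gives p = 284.00.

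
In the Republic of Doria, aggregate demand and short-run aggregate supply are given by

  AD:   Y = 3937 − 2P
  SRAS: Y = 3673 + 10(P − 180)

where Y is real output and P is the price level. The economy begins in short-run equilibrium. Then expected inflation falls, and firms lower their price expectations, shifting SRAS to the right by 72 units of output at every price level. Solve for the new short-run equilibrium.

P = 166, Y = 3605

This is a positive supply shock: SRAS shifts right.
New SRAS: Y = 1945 + 10P.
Set AD = SRAS: 3937 − 2P = 1945 + 10P, so 1992 = 12P and P = 166.
Y = 3937 − 2·166 = 3605.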